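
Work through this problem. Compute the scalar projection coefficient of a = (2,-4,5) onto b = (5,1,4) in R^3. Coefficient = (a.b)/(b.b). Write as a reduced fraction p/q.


Projection coefficient = (a . b) / (b . b)
a . b = 2*5 + (-4)*1 + 5*4
= 10 + (-4) + 20 = 26
b . b = 5^2 + 1^2 + 4^2
= 25 + 1 + 16 = 42
Coefficient = 26/42
In lowest terms: 13/21


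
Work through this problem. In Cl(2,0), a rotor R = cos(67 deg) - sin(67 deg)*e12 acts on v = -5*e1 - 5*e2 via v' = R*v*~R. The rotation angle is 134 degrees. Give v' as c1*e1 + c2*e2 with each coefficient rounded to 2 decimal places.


Rotor R = cos(67deg) - sin(67deg)*e12
Rotation angle theta = 2 * 67 = 134 degrees
v' = R*v*~R rotates v by theta.
cos(134deg) = -0.6947, sin(134deg) = 0.7193
v'_1 = -5*cos(134deg) - (-5)*sin(134deg)
= -5*(-0.6947) - (-5)*0.7193
= 7.07
v'_2 = -5*sin(134deg) + (-5)*cos(134deg)
= -5*0.7193 + (-5)*(-0.6947)
= -0.12
v' = 7.07*e1 - 0.12*e2


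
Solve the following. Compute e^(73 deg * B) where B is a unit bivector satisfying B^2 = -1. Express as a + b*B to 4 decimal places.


For a unit bivector B with B^2 = -1, the exponential series gives
e^(theta*B) = cos(theta) + sin(theta)*B (the GA analogue of Euler's formula).
theta = 73 degrees = 1.27409 rad
cos(73 deg) = 0.2924
sin(73 deg) = 0.9563
exp(theta*B) = 0.2924 + 0.9563*B


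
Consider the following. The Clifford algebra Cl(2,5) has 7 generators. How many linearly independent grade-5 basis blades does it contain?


Number of grade-k basis blades in Cl(p,q) with n = p + q is C(n, k).
n = 2 + 5 = 7
C(7, 5) = 7! / (5! * 2!)
= 5040 / (120 * 2)
= 21


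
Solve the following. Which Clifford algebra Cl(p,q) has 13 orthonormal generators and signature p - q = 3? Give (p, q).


We need p + q = 13 and p - q = 3.
Adding: 2p = 13 + 3 = 16, so p = 8.
Then q = 13 - 8 = 5.
(p, q) = (8, 5)


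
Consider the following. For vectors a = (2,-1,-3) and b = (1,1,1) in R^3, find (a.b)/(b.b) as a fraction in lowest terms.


Projection coefficient = (a . b) / (b . b)
a . b = 2*1 + (-1)*1 + (-3)*1
= 2 + (-1) + (-3) = -2
b . b = 1^2 + 1^2 + 1^2
= 1 + 1 + 1 = 3
Coefficient = -2/3
In lowest terms: -2/3


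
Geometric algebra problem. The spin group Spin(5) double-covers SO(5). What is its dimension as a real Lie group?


Spin(n) double-covers SO(n); both have Lie algebra so(n) of dimension n(n-1)/2.
n = 5
n(n-1) = 5 * 4 = 20
dim Spin(5) = 20/2 = 10


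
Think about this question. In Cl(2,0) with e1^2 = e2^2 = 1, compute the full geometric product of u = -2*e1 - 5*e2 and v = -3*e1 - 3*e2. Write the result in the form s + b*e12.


Expand: (-2*e1 - 5*e2)(-3*e1 - 3*e2)
= (-2)*(-3)*e1e1 + (-2)*(-3)*e1e2 + (-5)*(-3)*e2e1 + (-5)*(-3)*e2e2
Using e1^2 = e2^2 = 1, e2e1 = -e1e2:
Scalar part s = (-2)*(-3) + (-5)*(-3) = 6 + 15 = 21
Bivector part b = (-2)*(-3) - (-5)*(-3) = 6 - 15 = -9
uv = 21 - 9*e12


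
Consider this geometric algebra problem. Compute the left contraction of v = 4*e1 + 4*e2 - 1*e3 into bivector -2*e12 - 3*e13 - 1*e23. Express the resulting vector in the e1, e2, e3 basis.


Left contraction v _| B = <vB>_1 (grade-1 part of the geometric product vB).
Using e1_|e12 = e2, e2_|e12 = -e1, e1_|e13 = e3, e3_|e13 = -e1, e2_|e23 = e3, e3_|e23 = -e2:
e1 coeff: -v2*b12 - v3*b13 = -(4)*(-2) - (-1)*(-3) = 5
e2 coeff: v1*b12 - v3*b23 = (4)*(-2) - (-1)*(-1) = -9
e3 coeff: v1*b13 + v2*b23 = (4)*(-3) + (4)*(-1) = -16
v _| B = 5*e1 - 9*e2 - 16*e3


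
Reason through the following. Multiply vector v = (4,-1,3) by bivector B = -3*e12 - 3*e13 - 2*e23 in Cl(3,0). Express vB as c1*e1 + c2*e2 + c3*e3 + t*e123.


vB has grade-1 (vector) and grade-3 (trivector) parts: vB = (v _| B) + (v ^ B).
Vector part <vB>_1:
  e1: -v2*b12 - v3*b13 = -(-1)*(-3) - (3)*(-3) = 6
  e2: v1*b12 - v3*b23 = (4)*(-3) - (3)*(-2) = -6
  e3: v1*b13 + v2*b23 = (4)*(-3) + (-1)*(-2) = -10
Trivector part <vB>_3:
  e123: v1*b23 - v2*b13 + v3*b12 = (4)*(-2) - (-1)*(-3) + (3)*(-3) = -20
vB = 6*e1 - 6*e2 - 10*e3 - 20*e123


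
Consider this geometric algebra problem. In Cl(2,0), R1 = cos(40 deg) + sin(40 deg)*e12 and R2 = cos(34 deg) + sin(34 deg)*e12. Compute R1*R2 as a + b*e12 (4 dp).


Same-plane rotors commute and their half-angles add:
R1*R2 = cos(a1 + a2) + sin(a1 + a2)*e12.
a1 + a2 = 40 + 34 = 74 deg
cos(74 deg) = 0.2756
sin(74 deg) = 0.9613
R1*R2 = 0.2756 + 0.9613*e12


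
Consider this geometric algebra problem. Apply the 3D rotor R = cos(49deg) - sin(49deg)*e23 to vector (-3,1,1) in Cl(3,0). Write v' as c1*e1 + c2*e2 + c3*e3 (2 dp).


Rotor R = cos(49deg) - sin(49deg)*e23
Rotation angle theta = 2 * 49 = 98 degrees in the e23 plane (e2 -> e3).
The component perpendicular to the plane (e1) is invariant: v'_1 = v1 = -3.00
cos(98deg) = -0.1392, sin(98deg) = 0.9903
v'_2 = v2*cos(theta) - v3*sin(theta) = 1*(-0.1392) - 1*0.9903 = -1.13
v'_3 = v2*sin(theta) + v3*cos(theta) = 1*0.9903 + 1*(-0.1392) = 0.85
v' = -3.00*e1 - 1.13*e2 + 0.85*e3


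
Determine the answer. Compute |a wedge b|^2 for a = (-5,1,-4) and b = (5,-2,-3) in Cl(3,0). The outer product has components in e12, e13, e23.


a wedge b = (a1*b2 - a2*b1)*e12 + (a1*b3 - a3*b1)*e13 + (a2*b3 - a3*b2)*e23
e12 coeff: (-5)*(-2) - 1*5 = 10 - 5 = 5
e13 coeff: (-5)*(-3) - (-4)*5 = 15 - (-20) = 35
e23 coeff: 1*(-3) - (-4)*(-2) = -3 - 8 = -11
|a wedge b|^2 = 5^2 + 35^2 + (-11)^2
= 25 + 1225 + 121
= 1371


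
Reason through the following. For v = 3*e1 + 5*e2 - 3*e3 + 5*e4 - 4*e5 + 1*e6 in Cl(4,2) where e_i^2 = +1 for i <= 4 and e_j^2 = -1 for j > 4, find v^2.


v^2 = sum of c_i^2 * e_i^2
Positive signature terms (e_i^2 = +1): 3^2 + 5^2 + (-3)^2 + 5^2 = 68
Negative signature terms (e_j^2 = -1): (-4)^2 + 1^2 = 17
v^2 = 68 - 17 = 51


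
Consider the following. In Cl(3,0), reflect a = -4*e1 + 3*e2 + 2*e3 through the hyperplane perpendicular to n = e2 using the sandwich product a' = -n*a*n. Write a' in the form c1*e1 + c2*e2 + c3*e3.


Reflection formula: a' = -n*a*n, with n = e2 (unit vector, n^2 = 1).
For reflection through hyperplane perp to e2:
The component along e2 flips sign, others stay.
a = (-4, 3, 2)
a' = (-4, -3, 2)
a' = -4*e1 - 3*e2 + 2*e3


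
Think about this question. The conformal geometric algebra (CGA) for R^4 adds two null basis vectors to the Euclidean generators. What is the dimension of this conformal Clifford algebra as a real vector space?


The conformal model of R^4 uses Cl(5,1): the 4 Euclidean generators plus two extra orthogonal generators e+ (e+^2 = +1) and e- (e-^2 = -1), from which the null vectors e0, einf are built.
Number of generators m = 4 + 2 = 6.
dim Cl(p,q) = 2^m = 2^6 = 64


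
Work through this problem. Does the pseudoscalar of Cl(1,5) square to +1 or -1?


The pseudoscalar I = e1...e_n (product of all n generators) of Cl(p,q) satisfies I^2 = (-1)^(q + n(n-1)/2).
p = 1, q = 5, n = p + q = 6
n(n-1)/2 = 6 * 5 / 2 = 15
Exponent = q + n(n-1)/2 = 5 + 15 = 20
I^2 = (-1)^20 = +1


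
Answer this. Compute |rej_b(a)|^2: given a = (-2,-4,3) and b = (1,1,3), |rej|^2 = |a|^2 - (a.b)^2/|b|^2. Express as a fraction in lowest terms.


|a|^2 = (-2)^2 + (-4)^2 + 3^2 = 29
|b|^2 = 1^2 + 1^2 + 3^2 = 11
a . b = (-2)*1 + (-4)*1 + 3*3 = 3
(a.b)^2 = 3^2 = 9
|rej|^2 = 29 - 9/11
= (319 - 9)/11
= 310/11
In lowest terms: 310/11


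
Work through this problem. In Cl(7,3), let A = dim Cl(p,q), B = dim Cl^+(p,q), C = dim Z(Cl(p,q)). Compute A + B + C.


n = 7 + 3 = 10
Total dim = 2^10 = 1024
Even subalgebra dim = 2^9 = 512
n is even, so center dim = 1
Sum = 1024 + 512 + 1 = 1537


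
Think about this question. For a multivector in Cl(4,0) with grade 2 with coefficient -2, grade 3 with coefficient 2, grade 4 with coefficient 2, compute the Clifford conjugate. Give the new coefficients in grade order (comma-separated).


Clifford conjugate sign for grade k: (-1)^(k(k+1)/2)
Grade 2: (-1)^(2*3/2) = (-1)^3 = -1, coeff -2 -> 2
Grade 3: (-1)^(3*4/2) = (-1)^6 = 1, coeff 2 -> 2
Grade 4: (-1)^(4*5/2) = (-1)^10 = 1, coeff 2 -> 2
Conjugated coefficients: 2, 2, 2


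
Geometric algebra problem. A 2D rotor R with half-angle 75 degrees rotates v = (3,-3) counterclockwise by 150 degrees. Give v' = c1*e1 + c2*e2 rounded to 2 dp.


Rotor R = cos(75deg) - sin(75deg)*e12
Rotation angle theta = 2 * 75 = 150 degrees
v' = R*v*~R rotates v by theta.
cos(150deg) = -0.8660, sin(150deg) = 0.5000
v'_1 = 3*cos(150deg) - (-3)*sin(150deg)
= 3*(-0.8660) - (-3)*0.5000
= -1.10
v'_2 = 3*sin(150deg) + (-3)*cos(150deg)
= 3*0.5000 + (-3)*(-0.8660)
= 4.10
v' = -1.10*e1 + 4.10*e2


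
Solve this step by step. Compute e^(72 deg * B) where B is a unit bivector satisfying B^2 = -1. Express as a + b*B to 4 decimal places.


For a unit bivector B with B^2 = -1, the exponential series gives
e^(theta*B) = cos(theta) + sin(theta)*B (the GA analogue of Euler's formula).
theta = 72 degrees = 1.256637 rad
cos(72 deg) = 0.3090
sin(72 deg) = 0.9511
exp(theta*B) = 0.3090 + 0.9511*B


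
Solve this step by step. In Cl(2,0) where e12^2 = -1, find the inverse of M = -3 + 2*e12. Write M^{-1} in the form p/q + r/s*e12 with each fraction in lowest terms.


M = -3 + 2*e12, where e12^2 = -1.
Since M commutes with its reverse ~M = a - b*e12, M * ~M = a^2 - b^2*e12^2 = a^2 + b^2.
So M^{-1} = ~M / (a^2 + b^2) = (a - b*e12)/(a^2 + b^2).
a^2 + b^2 = 9 + 4 = 13
Scalar part = -3/13 = -3/13
Bivector coeff = -2/13 = -2/13
M^{-1} = -3/13 - 2/13*e12


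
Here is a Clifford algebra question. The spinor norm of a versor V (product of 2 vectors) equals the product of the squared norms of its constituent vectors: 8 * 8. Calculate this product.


Spinor norm N(V) = |v1|^2 * |v2|^2 * ... * |v2|^2
= 8 * 8
Running product: 8, 64
N(V) = 64


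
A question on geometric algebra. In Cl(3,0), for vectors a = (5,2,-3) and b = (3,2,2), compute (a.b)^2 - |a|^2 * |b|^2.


a . b = 5*3 + 2*2 + (-3)*2
= 15 + 4 + (-6) = 13
|a|^2 = 5^2 + 2^2 + (-3)^2 = 38
|b|^2 = 3^2 + 2^2 + 2^2 = 17
(a.b)^2 = 13^2 = 169
|a|^2 * |b|^2 = 38 * 17 = 646
Result = 169 - 646 = -477


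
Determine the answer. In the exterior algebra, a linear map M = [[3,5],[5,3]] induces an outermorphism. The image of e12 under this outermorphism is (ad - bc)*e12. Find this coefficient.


The outermorphism of a linear map f sends e1^e2 to f(e1)^f(e2).
f(e1) = 3*e1 + 5*e2
f(e2) = 5*e1 + 3*e2
f(e1) ^ f(e2) = (3*e1 + 5*e2) ^ (5*e1 + 3*e2)
= 3*3*e12 + 5*5*e21
= (9 - 25)*e12
= -16*e12
Coefficient = -16


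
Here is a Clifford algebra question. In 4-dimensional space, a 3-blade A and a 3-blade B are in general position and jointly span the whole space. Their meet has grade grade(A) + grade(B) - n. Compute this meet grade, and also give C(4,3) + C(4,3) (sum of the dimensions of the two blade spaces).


Meet grade = grade(A) + grade(B) - n
= 3 + 3 - 4 = 2
C(4,3) = 4
C(4,3) = 4
dim_A + dim_B = 4 + 4 = 8


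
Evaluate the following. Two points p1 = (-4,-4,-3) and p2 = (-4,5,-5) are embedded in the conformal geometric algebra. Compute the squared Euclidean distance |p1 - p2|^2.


p1 - p2 = (0, -9, 2)
|p1 - p2|^2 = 0^2 + (-9)^2 + 2^2
= 0 + 81 + 4
= 85


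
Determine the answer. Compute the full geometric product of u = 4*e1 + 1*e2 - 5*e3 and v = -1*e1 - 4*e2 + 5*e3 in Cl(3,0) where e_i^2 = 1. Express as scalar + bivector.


In Cl(3,0): e_i^2 = 1, e_ie_j = -e_je_i for i != j.
Scalar part = u . v = 4*(-1) + 1*(-4) + (-5)*5
= -4 + (-4) + (-25) = -33
e12 coeff = 4*(-4) - 1*(-1) = -16 - (-1) = -15
e13 coeff = 4*5 - (-5)*(-1) = 20 - 5 = 15
e23 coeff = 1*5 - (-5)*(-4) = 5 - 20 = -15
uv = -33 - 15*e12 + 15*e13 - 15*e23


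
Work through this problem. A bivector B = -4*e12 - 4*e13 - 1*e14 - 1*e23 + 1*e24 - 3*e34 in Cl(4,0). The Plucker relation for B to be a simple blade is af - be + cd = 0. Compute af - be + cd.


Plucker relation: af - be + cd
a*f = (-4)*(-3) = 12
b*e = (-4)*1 = -4
c*d = (-1)*(-1) = 1
af - be + cd = 12 - (-4) + 1
= 17


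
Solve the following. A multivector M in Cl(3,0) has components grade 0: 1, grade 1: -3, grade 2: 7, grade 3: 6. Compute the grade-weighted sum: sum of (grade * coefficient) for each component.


Grade-weighted sum = sum of grade_k * coefficient_k
0*1 = 0
1*(-3) = -3
2*7 = 14
3*6 = 18
Total = 0 + (-3) + 14 + 18 = 29


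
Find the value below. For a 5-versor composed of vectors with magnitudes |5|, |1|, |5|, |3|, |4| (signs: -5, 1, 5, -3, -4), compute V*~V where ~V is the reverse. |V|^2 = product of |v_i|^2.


Each vector v_i has |v_i|^2 = s_i^2
Squared scales: (-5)^2 = 25, 1^2 = 1, 5^2 = 25, (-3)^2 = 9, (-4)^2 = 16
|V|^2 = 25 * 1 * 25 * 9 * 16
= 90000


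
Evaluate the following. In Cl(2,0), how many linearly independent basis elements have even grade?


Even subalgebra dimension = 2^(n-1)
n = 2 + 0 = 2
2^(2 - 1) = 2^1 = 2
Verification: sum of C(2,k) for even k = 1 + 1 = 2
Result = 2


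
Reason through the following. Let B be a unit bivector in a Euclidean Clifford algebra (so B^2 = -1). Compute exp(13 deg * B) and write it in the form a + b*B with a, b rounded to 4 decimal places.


For a unit bivector B with B^2 = -1, the exponential series gives
e^(theta*B) = cos(theta) + sin(theta)*B (the GA analogue of Euler's formula).
theta = 13 degrees = 0.226893 rad
cos(13 deg) = 0.9744
sin(13 deg) = 0.2250
exp(theta*B) = 0.9744 + 0.2250*B


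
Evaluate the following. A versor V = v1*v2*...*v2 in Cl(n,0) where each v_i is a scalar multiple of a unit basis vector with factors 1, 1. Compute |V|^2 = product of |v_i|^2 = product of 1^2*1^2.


Each vector v_i has |v_i|^2 = s_i^2
Squared scales: 1^2 = 1, 1^2 = 1
|V|^2 = 1 * 1
= 1


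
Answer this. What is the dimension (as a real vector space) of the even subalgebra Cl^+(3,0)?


Even subalgebra dimension = 2^(n-1)
n = 3 + 0 = 3
2^(3 - 1) = 2^2 = 4
Verification: sum of C(3,k) for even k = 1 + 3 = 4
Result = 4


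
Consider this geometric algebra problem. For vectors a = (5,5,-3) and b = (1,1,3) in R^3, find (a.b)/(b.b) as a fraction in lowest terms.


Projection coefficient = (a . b) / (b . b)
a . b = 5*1 + 5*1 + (-3)*3
= 5 + 5 + (-9) = 1
b . b = 1^2 + 1^2 + 3^2
= 1 + 1 + 9 = 11
Coefficient = 1/11
In lowest terms: 1/11


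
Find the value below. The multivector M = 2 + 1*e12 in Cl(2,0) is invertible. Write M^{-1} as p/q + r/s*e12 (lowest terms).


M = 2 + 1*e12, where e12^2 = -1.
Since M commutes with its reverse ~M = a - b*e12, M * ~M = a^2 - b^2*e12^2 = a^2 + b^2.
So M^{-1} = ~M / (a^2 + b^2) = (a - b*e12)/(a^2 + b^2).
a^2 + b^2 = 4 + 1 = 5
Scalar part = 2/5 = 2/5
Bivector coeff = -1/5 = -1/5
M^{-1} = 2/5 - 1/5*e12


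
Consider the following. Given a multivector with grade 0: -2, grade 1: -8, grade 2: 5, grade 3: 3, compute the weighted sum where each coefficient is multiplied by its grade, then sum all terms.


Grade-weighted sum = sum of grade_k * coefficient_k
0*(-2) = 0
1*(-8) = -8
2*5 = 10
3*3 = 9
Total = 0 + (-8) + 10 + 9 = 11


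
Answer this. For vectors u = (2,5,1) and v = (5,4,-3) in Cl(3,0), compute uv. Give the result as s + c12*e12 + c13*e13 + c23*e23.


In Cl(3,0): e_i^2 = 1, e_ie_j = -e_je_i for i != j.
Scalar part = u . v = 2*5 + 5*4 + 1*(-3)
= 10 + 20 + (-3) = 27
e12 coeff = 2*4 - 5*5 = 8 - 25 = -17
e13 coeff = 2*(-3) - 1*5 = -6 - 5 = -11
e23 coeff = 5*(-3) - 1*4 = -15 - 4 = -19
uv = 27 - 17*e12 - 11*e13 - 19*e23


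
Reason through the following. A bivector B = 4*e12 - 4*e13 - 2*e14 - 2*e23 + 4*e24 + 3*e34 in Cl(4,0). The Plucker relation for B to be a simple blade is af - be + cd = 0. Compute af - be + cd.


Plucker relation: af - be + cd
a*f = 4*3 = 12
b*e = (-4)*4 = -16
c*d = (-2)*(-2) = 4
af - be + cd = 12 - (-16) + 4
= 32


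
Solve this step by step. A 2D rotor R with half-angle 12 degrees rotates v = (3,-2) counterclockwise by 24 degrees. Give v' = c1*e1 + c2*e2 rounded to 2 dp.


Rotor R = cos(12deg) - sin(12deg)*e12
Rotation angle theta = 2 * 12 = 24 degrees
v' = R*v*~R rotates v by theta.
cos(24deg) = 0.9135, sin(24deg) = 0.4067
v'_1 = 3*cos(24deg) - (-2)*sin(24deg)
= 3*0.9135 - (-2)*0.4067
= 3.55
v'_2 = 3*sin(24deg) + (-2)*cos(24deg)
= 3*0.4067 + (-2)*0.9135
= -0.61
v' = 3.55*e1 - 0.61*e2


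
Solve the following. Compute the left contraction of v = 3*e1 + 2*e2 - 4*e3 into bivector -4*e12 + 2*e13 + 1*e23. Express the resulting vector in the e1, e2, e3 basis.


Left contraction v _| B = <vB>_1 (grade-1 part of the geometric product vB).
Using e1_|e12 = e2, e2_|e12 = -e1, e1_|e13 = e3, e3_|e13 = -e1, e2_|e23 = e3, e3_|e23 = -e2:
e1 coeff: -v2*b12 - v3*b13 = -(2)*(-4) - (-4)*(2) = 16
e2 coeff: v1*b12 - v3*b23 = (3)*(-4) - (-4)*(1) = -8
e3 coeff: v1*b13 + v2*b23 = (3)*(2) + (2)*(1) = 8
v _| B = 16*e1 - 8*e2 + 8*e3


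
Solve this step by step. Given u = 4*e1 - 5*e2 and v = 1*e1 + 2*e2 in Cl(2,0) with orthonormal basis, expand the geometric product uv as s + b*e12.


Expand: (4*e1 - 5*e2)(1*e1 + 2*e2)
= 4*1*e1e1 + 4*2*e1e2 + (-5)*1*e2e1 + (-5)*2*e2e2
Using e1^2 = e2^2 = 1, e2e1 = -e1e2:
Scalar part s = 4*1 + (-5)*2 = 4 + (-10) = -6
Bivector part b = 4*2 - (-5)*1 = 8 - (-5) = 13
uv = -6 + 13*e12


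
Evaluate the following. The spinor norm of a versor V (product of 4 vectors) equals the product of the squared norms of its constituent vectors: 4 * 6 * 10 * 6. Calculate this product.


Spinor norm N(V) = |v1|^2 * |v2|^2 * ... * |v4|^2
= 4 * 6 * 10 * 6
Running product: 4, 24, 240, 1440
N(V) = 1440


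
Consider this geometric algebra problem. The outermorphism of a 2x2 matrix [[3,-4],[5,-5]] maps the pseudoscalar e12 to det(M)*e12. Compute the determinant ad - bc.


The outermorphism of a linear map f sends e1^e2 to f(e1)^f(e2).
f(e1) = 3*e1 + 5*e2
f(e2) = -4*e1 - 5*e2
f(e1) ^ f(e2) = (3*e1 + 5*e2) ^ (-4*e1 - 5*e2)
= 3*(-5)*e12 + 5*(-4)*e21
= (-15 - (-20))*e12
= 5*e12
Coefficient = 5


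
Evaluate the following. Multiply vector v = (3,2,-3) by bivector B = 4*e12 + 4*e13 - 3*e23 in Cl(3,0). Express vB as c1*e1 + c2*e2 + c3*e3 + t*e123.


vB has grade-1 (vector) and grade-3 (trivector) parts: vB = (v _| B) + (v ^ B).
Vector part <vB>_1:
  e1: -v2*b12 - v3*b13 = -(2)*(4) - (-3)*(4) = 4
  e2: v1*b12 - v3*b23 = (3)*(4) - (-3)*(-3) = 3
  e3: v1*b13 + v2*b23 = (3)*(4) + (2)*(-3) = 6
Trivector part <vB>_3:
  e123: v1*b23 - v2*b13 + v3*b12 = (3)*(-3) - (2)*(4) + (-3)*(4) = -29
vB = 4*e1 + 3*e2 + 6*e3 - 29*e123


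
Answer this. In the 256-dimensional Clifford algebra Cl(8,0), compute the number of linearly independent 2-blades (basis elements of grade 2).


Number of grade-k basis blades in Cl(p,q) with n = p + q is C(n, k).
n = 8 + 0 = 8
C(8, 2) = 8! / (2! * 6!)
= 40320 / (2 * 720)
= 28


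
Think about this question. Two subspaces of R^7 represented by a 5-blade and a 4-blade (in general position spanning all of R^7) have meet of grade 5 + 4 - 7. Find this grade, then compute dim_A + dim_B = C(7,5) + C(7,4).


Meet grade = grade(A) + grade(B) - n
= 5 + 4 - 7 = 2
C(7,5) = 21
C(7,4) = 35
dim_A + dim_B = 21 + 35 = 56


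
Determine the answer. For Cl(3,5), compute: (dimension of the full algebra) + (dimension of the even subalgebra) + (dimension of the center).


n = 3 + 5 = 8
Total dim = 2^8 = 256
Even subalgebra dim = 2^7 = 128
n is even, so center dim = 1
Sum = 256 + 128 + 1 = 385


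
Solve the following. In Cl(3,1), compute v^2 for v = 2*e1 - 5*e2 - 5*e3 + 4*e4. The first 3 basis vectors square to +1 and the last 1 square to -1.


v^2 = sum of c_i^2 * e_i^2
Positive signature terms (e_i^2 = +1): 2^2 + (-5)^2 + (-5)^2 = 54
Negative signature terms (e_j^2 = -1): 4^2 = 16
v^2 = 54 - 16 = 38


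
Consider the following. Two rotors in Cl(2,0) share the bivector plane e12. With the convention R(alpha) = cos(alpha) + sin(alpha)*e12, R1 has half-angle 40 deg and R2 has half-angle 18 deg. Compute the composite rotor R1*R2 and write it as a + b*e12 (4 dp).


Same-plane rotors commute and their half-angles add:
R1*R2 = cos(a1 + a2) + sin(a1 + a2)*e12.
a1 + a2 = 40 + 18 = 58 deg
cos(58 deg) = 0.5299
sin(58 deg) = 0.8480
R1*R2 = 0.5299 + 0.8480*e12


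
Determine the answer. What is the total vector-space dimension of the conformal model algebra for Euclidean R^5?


The conformal model of R^5 uses Cl(6,1): the 5 Euclidean generators plus two extra orthogonal generators e+ (e+^2 = +1) and e- (e-^2 = -1), from which the null vectors e0, einf are built.
Number of generators m = 5 + 2 = 7.
dim Cl(p,q) = 2^m = 2^7 = 128


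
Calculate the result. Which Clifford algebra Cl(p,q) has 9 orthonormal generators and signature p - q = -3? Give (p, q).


We need p + q = 9 and p - q = -3.
Adding: 2p = 9 + (-3) = 6, so p = 3.
Then q = 9 - 3 = 6.
(p, q) = (3, 6)


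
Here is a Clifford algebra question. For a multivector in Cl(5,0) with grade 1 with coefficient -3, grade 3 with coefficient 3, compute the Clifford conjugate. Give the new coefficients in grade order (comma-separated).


Clifford conjugate sign for grade k: (-1)^(k(k+1)/2)
Grade 1: (-1)^(1*2/2) = (-1)^1 = -1, coeff -3 -> 3
Grade 3: (-1)^(3*4/2) = (-1)^6 = 1, coeff 3 -> 3
Conjugated coefficients: 3, 3


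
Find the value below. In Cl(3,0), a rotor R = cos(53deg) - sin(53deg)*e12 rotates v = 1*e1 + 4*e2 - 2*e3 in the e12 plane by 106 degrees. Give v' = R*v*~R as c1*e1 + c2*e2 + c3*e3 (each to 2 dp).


Rotor R = cos(53deg) - sin(53deg)*e12
Rotation angle theta = 2 * 53 = 106 degrees in the e12 plane (e1 -> e2).
The component perpendicular to the plane (e3) is invariant: v'_3 = v3 = -2.00
cos(106deg) = -0.2756, sin(106deg) = 0.9613
v'_1 = v1*cos(theta) - v2*sin(theta) = 1*(-0.2756) - 4*0.9613 = -4.12
v'_2 = v1*sin(theta) + v2*cos(theta) = 1*0.9613 + 4*(-0.2756) = -0.14
v' = -4.12*e1 - 0.14*e2 - 2.00*e3


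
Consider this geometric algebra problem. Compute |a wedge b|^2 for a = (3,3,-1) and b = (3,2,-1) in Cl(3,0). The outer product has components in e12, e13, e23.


a wedge b = (a1*b2 - a2*b1)*e12 + (a1*b3 - a3*b1)*e13 + (a2*b3 - a3*b2)*e23
e12 coeff: 3*2 - 3*3 = 6 - 9 = -3
e13 coeff: 3*(-1) - (-1)*3 = -3 - (-3) = 0
e23 coeff: 3*(-1) - (-1)*2 = -3 - (-2) = -1
|a wedge b|^2 = (-3)^2 + 0^2 + (-1)^2
= 9 + 0 + 1
= 10


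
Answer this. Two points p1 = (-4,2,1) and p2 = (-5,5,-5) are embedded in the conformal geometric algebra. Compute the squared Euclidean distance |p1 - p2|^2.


p1 - p2 = (1, -3, 6)
|p1 - p2|^2 = 1^2 + (-3)^2 + 6^2
= 1 + 9 + 36
= 46


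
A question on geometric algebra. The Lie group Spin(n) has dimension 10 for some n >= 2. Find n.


dim Spin(n) = dim so(n) = n(n-1)/2.
Solve n(n-1)/2 = 10, i.e. n^2 - n - 20 = 0.
Discriminant = 1 + 8*10 = 81
n = (1 + sqrt(81))/2 = (1 + 9)/2 = 5


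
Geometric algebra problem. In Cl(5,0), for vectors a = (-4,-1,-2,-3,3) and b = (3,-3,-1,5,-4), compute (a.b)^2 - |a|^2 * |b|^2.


a . b = (-4)*3 + (-1)*(-3) + (-2)*(-1) + (-3)*5 + 3*(-4)
= -12 + 3 + 2 + (-15) + (-12) = -34
|a|^2 = (-4)^2 + (-1)^2 + (-2)^2 + (-3)^2 + 3^2 = 39
|b|^2 = 3^2 + (-3)^2 + (-1)^2 + 5^2 + (-4)^2 = 60
(a.b)^2 = (-34)^2 = 1156
|a|^2 * |b|^2 = 39 * 60 = 2340
Result = 1156 - 2340 = -1184


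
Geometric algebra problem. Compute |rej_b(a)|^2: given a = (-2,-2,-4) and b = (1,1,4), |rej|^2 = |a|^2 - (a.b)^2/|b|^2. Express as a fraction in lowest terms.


|a|^2 = (-2)^2 + (-2)^2 + (-4)^2 = 24
|b|^2 = 1^2 + 1^2 + 4^2 = 18
a . b = (-2)*1 + (-2)*1 + (-4)*4 = -20
(a.b)^2 = (-20)^2 = 400
|rej|^2 = 24 - 400/18
= (432 - 400)/18
= 32/18
In lowest terms: 16/9


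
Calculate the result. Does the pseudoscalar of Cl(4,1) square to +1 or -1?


The pseudoscalar I = e1...e_n (product of all n generators) of Cl(p,q) satisfies I^2 = (-1)^(q + n(n-1)/2).
p = 4, q = 1, n = p + q = 5
n(n-1)/2 = 5 * 4 / 2 = 10
Exponent = q + n(n-1)/2 = 1 + 10 = 11
I^2 = (-1)^11 = -1


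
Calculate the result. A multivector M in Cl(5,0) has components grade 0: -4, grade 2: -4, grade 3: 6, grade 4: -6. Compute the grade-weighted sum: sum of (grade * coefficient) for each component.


Grade-weighted sum = sum of grade_k * coefficient_k
0*(-4) = 0
2*(-4) = -8
3*6 = 18
4*(-6) = -24
Total = 0 + (-8) + 18 + (-24) = -14


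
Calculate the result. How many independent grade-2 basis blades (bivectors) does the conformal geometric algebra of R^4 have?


The conformal model of R^4 uses Cl(5,1) with m = 4 + 2 = 6 generators.
Number of grade-2 blades = C(m, 2) = C(6, 2)
= 6*5/2 = 15


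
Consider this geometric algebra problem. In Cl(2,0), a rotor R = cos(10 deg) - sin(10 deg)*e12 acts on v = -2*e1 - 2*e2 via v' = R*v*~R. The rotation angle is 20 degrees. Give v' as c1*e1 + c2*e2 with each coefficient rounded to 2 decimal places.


Rotor R = cos(10deg) - sin(10deg)*e12
Rotation angle theta = 2 * 10 = 20 degrees
v' = R*v*~R rotates v by theta.
cos(20deg) = 0.9397, sin(20deg) = 0.3420
v'_1 = -2*cos(20deg) - (-2)*sin(20deg)
= -2*0.9397 - (-2)*0.3420
= -1.20
v'_2 = -2*sin(20deg) + (-2)*cos(20deg)
= -2*0.3420 + (-2)*0.9397
= -2.56
v' = -1.20*e1 - 2.56*e2


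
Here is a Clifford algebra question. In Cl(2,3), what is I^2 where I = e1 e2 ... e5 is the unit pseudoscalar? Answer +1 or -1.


The pseudoscalar I = e1...e_n (product of all n generators) of Cl(p,q) satisfies I^2 = (-1)^(q + n(n-1)/2).
p = 2, q = 3, n = p + q = 5
n(n-1)/2 = 5 * 4 / 2 = 10
Exponent = q + n(n-1)/2 = 3 + 10 = 13
I^2 = (-1)^13 = -1


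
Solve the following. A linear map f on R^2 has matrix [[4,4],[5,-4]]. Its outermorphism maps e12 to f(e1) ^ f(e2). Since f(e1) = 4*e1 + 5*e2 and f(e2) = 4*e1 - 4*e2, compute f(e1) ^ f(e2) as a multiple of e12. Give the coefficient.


The outermorphism of a linear map f sends e1^e2 to f(e1)^f(e2).
f(e1) = 4*e1 + 5*e2
f(e2) = 4*e1 - 4*e2
f(e1) ^ f(e2) = (4*e1 + 5*e2) ^ (4*e1 - 4*e2)
= 4*(-4)*e12 + 5*4*e21
= (-16 - 20)*e12
= -36*e12
Coefficient = -36


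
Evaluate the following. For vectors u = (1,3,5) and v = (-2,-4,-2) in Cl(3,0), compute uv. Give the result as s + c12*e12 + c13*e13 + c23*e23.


In Cl(3,0): e_i^2 = 1, e_ie_j = -e_je_i for i != j.
Scalar part = u . v = 1*(-2) + 3*(-4) + 5*(-2)
= -2 + (-12) + (-10) = -24
e12 coeff = 1*(-4) - 3*(-2) = -4 - (-6) = 2
e13 coeff = 1*(-2) - 5*(-2) = -2 - (-10) = 8
e23 coeff = 3*(-2) - 5*(-4) = -6 - (-20) = 14
uv = -24 + 2*e12 + 8*e13 + 14*e23


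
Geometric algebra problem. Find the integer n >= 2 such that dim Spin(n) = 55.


dim Spin(n) = dim so(n) = n(n-1)/2.
Solve n(n-1)/2 = 55, i.e. n^2 - n - 110 = 0.
Discriminant = 1 + 8*55 = 441
n = (1 + sqrt(441))/2 = (1 + 21)/2 = 11


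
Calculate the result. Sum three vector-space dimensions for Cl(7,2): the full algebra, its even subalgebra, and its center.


n = 7 + 2 = 9
Total dim = 2^9 = 512
Even subalgebra dim = 2^8 = 256
n is odd, so center dim = 2
Sum = 512 + 256 + 2 = 770


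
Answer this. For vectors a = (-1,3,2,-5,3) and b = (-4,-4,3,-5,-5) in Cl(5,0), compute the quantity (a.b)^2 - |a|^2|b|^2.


a . b = (-1)*(-4) + 3*(-4) + 2*3 + (-5)*(-5) + 3*(-5)
= 4 + (-12) + 6 + 25 + (-15) = 8
|a|^2 = (-1)^2 + 3^2 + 2^2 + (-5)^2 + 3^2 = 48
|b|^2 = (-4)^2 + (-4)^2 + 3^2 + (-5)^2 + (-5)^2 = 91
(a.b)^2 = 8^2 = 64
|a|^2 * |b|^2 = 48 * 91 = 4368
Result = 64 - 4368 = -4304


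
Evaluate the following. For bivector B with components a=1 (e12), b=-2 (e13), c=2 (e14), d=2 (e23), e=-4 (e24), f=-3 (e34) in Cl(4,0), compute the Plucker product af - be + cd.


Plucker relation: af - be + cd
a*f = 1*(-3) = -3
b*e = (-2)*(-4) = 8
c*d = 2*2 = 4
af - be + cd = -3 - 8 + 4
= -7


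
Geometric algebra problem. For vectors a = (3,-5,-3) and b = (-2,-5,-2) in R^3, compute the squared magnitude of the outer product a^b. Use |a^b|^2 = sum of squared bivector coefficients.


a wedge b = (a1*b2 - a2*b1)*e12 + (a1*b3 - a3*b1)*e13 + (a2*b3 - a3*b2)*e23
e12 coeff: 3*(-5) - (-5)*(-2) = -15 - 10 = -25
e13 coeff: 3*(-2) - (-3)*(-2) = -6 - 6 = -12
e23 coeff: (-5)*(-2) - (-3)*(-5) = 10 - 15 = -5
|a wedge b|^2 = (-25)^2 + (-12)^2 + (-5)^2
= 625 + 144 + 25
= 794


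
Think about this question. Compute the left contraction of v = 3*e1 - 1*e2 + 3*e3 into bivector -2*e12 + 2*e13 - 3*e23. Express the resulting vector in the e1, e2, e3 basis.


Left contraction v _| B = <vB>_1 (grade-1 part of the geometric product vB).
Using e1_|e12 = e2, e2_|e12 = -e1, e1_|e13 = e3, e3_|e13 = -e1, e2_|e23 = e3, e3_|e23 = -e2:
e1 coeff: -v2*b12 - v3*b13 = -(-1)*(-2) - (3)*(2) = -8
e2 coeff: v1*b12 - v3*b23 = (3)*(-2) - (3)*(-3) = 3
e3 coeff: v1*b13 + v2*b23 = (3)*(2) + (-1)*(-3) = 9
v _| B = -8*e1 + 3*e2 + 9*e3


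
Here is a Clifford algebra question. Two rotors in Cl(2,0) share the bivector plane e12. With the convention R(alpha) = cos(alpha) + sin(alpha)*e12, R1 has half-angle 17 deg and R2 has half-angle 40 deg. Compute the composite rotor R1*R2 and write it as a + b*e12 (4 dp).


Same-plane rotors commute and their half-angles add:
R1*R2 = cos(a1 + a2) + sin(a1 + a2)*e12.
a1 + a2 = 17 + 40 = 57 deg
cos(57 deg) = 0.5446
sin(57 deg) = 0.8387
R1*R2 = 0.5446 + 0.8387*e12


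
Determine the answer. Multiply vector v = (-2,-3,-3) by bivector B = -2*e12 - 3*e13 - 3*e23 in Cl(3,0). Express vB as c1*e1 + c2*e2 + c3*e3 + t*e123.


vB has grade-1 (vector) and grade-3 (trivector) parts: vB = (v _| B) + (v ^ B).
Vector part <vB>_1:
  e1: -v2*b12 - v3*b13 = -(-3)*(-2) - (-3)*(-3) = -15
  e2: v1*b12 - v3*b23 = (-2)*(-2) - (-3)*(-3) = -5
  e3: v1*b13 + v2*b23 = (-2)*(-3) + (-3)*(-3) = 15
Trivector part <vB>_3:
  e123: v1*b23 - v2*b13 + v3*b12 = (-2)*(-3) - (-3)*(-3) + (-3)*(-2) = 3
vB = -15*e1 - 5*e2 + 15*e3 + 3*e123


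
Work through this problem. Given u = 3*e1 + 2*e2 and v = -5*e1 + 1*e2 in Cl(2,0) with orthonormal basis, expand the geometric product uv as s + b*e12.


Expand: (3*e1 + 2*e2)(-5*e1 + 1*e2)
= 3*(-5)*e1e1 + 3*1*e1e2 + 2*(-5)*e2e1 + 2*1*e2e2
Using e1^2 = e2^2 = 1, e2e1 = -e1e2:
Scalar part s = 3*(-5) + 2*1 = -15 + 2 = -13
Bivector part b = 3*1 - 2*(-5) = 3 - (-10) = 13
uv = -13 + 13*e12


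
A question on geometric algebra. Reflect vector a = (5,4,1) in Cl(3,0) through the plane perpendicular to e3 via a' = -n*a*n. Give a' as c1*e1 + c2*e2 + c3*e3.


Reflection formula: a' = -n*a*n, with n = e3 (unit vector, n^2 = 1).
For reflection through hyperplane perp to e3:
The component along e3 flips sign, others stay.
a = (5, 4, 1)
a' = (5, 4, -1)
a' = 5*e1 + 4*e2 - 1*e3


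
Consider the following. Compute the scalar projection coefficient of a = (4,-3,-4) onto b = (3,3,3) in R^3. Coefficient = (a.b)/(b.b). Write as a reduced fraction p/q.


Projection coefficient = (a . b) / (b . b)
a . b = 4*3 + (-3)*3 + (-4)*3
= 12 + (-9) + (-12) = -9
b . b = 3^2 + 3^2 + 3^2
= 9 + 9 + 9 = 27
Coefficient = -9/27
In lowest terms: -1/3


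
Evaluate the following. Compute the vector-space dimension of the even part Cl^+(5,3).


Even subalgebra dimension = 2^(n-1)
n = 5 + 3 = 8
2^(8 - 1) = 2^7 = 128
Verification: sum of C(8,k) for even k = 1 + 28 + 70 + 28 + 1 = 128
Result = 128


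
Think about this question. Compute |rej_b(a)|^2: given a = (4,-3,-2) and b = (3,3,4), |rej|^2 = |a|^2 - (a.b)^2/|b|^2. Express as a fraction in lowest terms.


|a|^2 = 4^2 + (-3)^2 + (-2)^2 = 29
|b|^2 = 3^2 + 3^2 + 4^2 = 34
a . b = 4*3 + (-3)*3 + (-2)*4 = -5
(a.b)^2 = (-5)^2 = 25
|rej|^2 = 29 - 25/34
= (986 - 25)/34
= 961/34
In lowest terms: 961/34


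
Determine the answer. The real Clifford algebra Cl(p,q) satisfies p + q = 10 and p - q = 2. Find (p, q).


We need p + q = 10 and p - q = 2.
Adding: 2p = 10 + 2 = 12, so p = 6.
Then q = 10 - 6 = 4.
(p, q) = (6, 4)


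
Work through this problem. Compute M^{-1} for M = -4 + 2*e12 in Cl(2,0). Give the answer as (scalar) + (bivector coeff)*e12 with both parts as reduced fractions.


M = -4 + 2*e12, where e12^2 = -1.
Since M commutes with its reverse ~M = a - b*e12, M * ~M = a^2 - b^2*e12^2 = a^2 + b^2.
So M^{-1} = ~M / (a^2 + b^2) = (a - b*e12)/(a^2 + b^2).
a^2 + b^2 = 16 + 4 = 20
Scalar part = -4/20 = -1/5
Bivector coeff = -2/20 = -1/10
M^{-1} = -1/5 - 1/10*e12


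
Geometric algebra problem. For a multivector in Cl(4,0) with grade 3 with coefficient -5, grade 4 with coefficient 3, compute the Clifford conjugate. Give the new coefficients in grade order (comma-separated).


Clifford conjugate sign for grade k: (-1)^(k(k+1)/2)
Grade 3: (-1)^(3*4/2) = (-1)^6 = 1, coeff -5 -> -5
Grade 4: (-1)^(4*5/2) = (-1)^10 = 1, coeff 3 -> 3
Conjugated coefficients: -5, 3


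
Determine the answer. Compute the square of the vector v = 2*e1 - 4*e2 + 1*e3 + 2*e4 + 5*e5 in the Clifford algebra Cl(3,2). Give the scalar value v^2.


v^2 = sum of c_i^2 * e_i^2
Positive signature terms (e_i^2 = +1): 2^2 + (-4)^2 + 1^2 = 21
Negative signature terms (e_j^2 = -1): 2^2 + 5^2 = 29
v^2 = 21 - 29 = -8


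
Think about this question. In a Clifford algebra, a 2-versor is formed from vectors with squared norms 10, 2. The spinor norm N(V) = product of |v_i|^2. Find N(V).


Spinor norm N(V) = |v1|^2 * |v2|^2 * ... * |v2|^2
= 10 * 2
Running product: 10, 20
N(V) = 20


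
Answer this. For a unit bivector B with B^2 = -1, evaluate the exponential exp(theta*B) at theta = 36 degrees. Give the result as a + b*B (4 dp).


For a unit bivector B with B^2 = -1, the exponential series gives
e^(theta*B) = cos(theta) + sin(theta)*B (the GA analogue of Euler's formula).
theta = 36 degrees = 0.628319 rad
cos(36 deg) = 0.8090
sin(36 deg) = 0.5878
exp(theta*B) = 0.8090 + 0.5878*B


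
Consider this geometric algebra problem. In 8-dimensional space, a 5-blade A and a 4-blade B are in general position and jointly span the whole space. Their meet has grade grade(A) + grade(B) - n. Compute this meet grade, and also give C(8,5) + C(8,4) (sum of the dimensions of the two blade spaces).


Meet grade = grade(A) + grade(B) - n
= 5 + 4 - 8 = 1
C(8,5) = 56
C(8,4) = 70
dim_A + dim_B = 56 + 70 = 126


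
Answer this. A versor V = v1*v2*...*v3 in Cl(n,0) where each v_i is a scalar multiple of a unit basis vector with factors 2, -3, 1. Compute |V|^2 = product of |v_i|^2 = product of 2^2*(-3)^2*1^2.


Each vector v_i has |v_i|^2 = s_i^2
Squared scales: 2^2 = 4, (-3)^2 = 9, 1^2 = 1
|V|^2 = 4 * 9 * 1
= 36


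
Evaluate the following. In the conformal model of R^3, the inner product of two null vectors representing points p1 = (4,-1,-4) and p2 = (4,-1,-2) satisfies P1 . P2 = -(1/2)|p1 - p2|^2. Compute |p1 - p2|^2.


p1 - p2 = (0, 0, -2)
|p1 - p2|^2 = 0^2 + 0^2 + (-2)^2
= 0 + 0 + 4
= 4


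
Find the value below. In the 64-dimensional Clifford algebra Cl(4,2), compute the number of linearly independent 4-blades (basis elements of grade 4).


Number of grade-k basis blades in Cl(p,q) with n = p + q is C(n, k).
n = 4 + 2 = 6
C(6, 4) = 6! / (4! * 2!)
= 720 / (24 * 2)
= 15


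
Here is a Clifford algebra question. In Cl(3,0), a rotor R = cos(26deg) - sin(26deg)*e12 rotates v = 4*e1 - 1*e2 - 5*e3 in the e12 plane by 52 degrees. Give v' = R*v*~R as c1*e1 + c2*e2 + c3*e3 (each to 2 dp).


Rotor R = cos(26deg) - sin(26deg)*e12
Rotation angle theta = 2 * 26 = 52 degrees in the e12 plane (e1 -> e2).
The component perpendicular to the plane (e3) is invariant: v'_3 = v3 = -5.00
cos(52deg) = 0.6157, sin(52deg) = 0.7880
v'_1 = v1*cos(theta) - v2*sin(theta) = 4*0.6157 - (-1)*0.7880 = 3.25
v'_2 = v1*sin(theta) + v2*cos(theta) = 4*0.7880 + (-1)*0.6157 = 2.54
v' = 3.25*e1 + 2.54*e2 - 5.00*e3


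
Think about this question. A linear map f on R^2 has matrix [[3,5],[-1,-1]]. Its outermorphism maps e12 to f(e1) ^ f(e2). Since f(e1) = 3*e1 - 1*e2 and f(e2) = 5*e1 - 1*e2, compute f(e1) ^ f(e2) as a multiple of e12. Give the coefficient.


The outermorphism of a linear map f sends e1^e2 to f(e1)^f(e2).
f(e1) = 3*e1 - 1*e2
f(e2) = 5*e1 - 1*e2
f(e1) ^ f(e2) = (3*e1 - 1*e2) ^ (5*e1 - 1*e2)
= 3*(-1)*e12 + (-1)*5*e21
= (-3 - (-5))*e12
= 2*e12
Coefficient = 2


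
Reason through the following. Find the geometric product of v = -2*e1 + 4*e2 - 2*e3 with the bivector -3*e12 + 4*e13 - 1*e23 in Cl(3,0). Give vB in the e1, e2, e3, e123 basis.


vB has grade-1 (vector) and grade-3 (trivector) parts: vB = (v _| B) + (v ^ B).
Vector part <vB>_1:
  e1: -v2*b12 - v3*b13 = -(4)*(-3) - (-2)*(4) = 20
  e2: v1*b12 - v3*b23 = (-2)*(-3) - (-2)*(-1) = 4
  e3: v1*b13 + v2*b23 = (-2)*(4) + (4)*(-1) = -12
Trivector part <vB>_3:
  e123: v1*b23 - v2*b13 + v3*b12 = (-2)*(-1) - (4)*(4) + (-2)*(-3) = -8
vB = 20*e1 + 4*e2 - 12*e3 - 8*e123


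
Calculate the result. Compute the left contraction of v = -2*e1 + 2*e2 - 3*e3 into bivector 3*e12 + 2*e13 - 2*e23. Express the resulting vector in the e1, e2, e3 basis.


Left contraction v _| B = <vB>_1 (grade-1 part of the geometric product vB).
Using e1_|e12 = e2, e2_|e12 = -e1, e1_|e13 = e3, e3_|e13 = -e1, e2_|e23 = e3, e3_|e23 = -e2:
e1 coeff: -v2*b12 - v3*b13 = -(2)*(3) - (-3)*(2) = 0
e2 coeff: v1*b12 - v3*b23 = (-2)*(3) - (-3)*(-2) = -12
e3 coeff: v1*b13 + v2*b23 = (-2)*(2) + (2)*(-2) = -8
v _| B = 0*e1 - 12*e2 - 8*e3


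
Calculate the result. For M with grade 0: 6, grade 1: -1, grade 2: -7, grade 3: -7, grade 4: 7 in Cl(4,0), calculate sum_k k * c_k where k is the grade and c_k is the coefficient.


Grade-weighted sum = sum of grade_k * coefficient_k
0*6 = 0
1*(-1) = -1
2*(-7) = -14
3*(-7) = -21
4*7 = 28
Total = 0 + (-1) + (-14) + (-21) + 28 = -8


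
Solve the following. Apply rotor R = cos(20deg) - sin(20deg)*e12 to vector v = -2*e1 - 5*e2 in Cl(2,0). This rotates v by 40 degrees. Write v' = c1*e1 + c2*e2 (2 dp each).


Rotor R = cos(20deg) - sin(20deg)*e12
Rotation angle theta = 2 * 20 = 40 degrees
v' = R*v*~R rotates v by theta.
cos(40deg) = 0.7660, sin(40deg) = 0.6428
v'_1 = -2*cos(40deg) - (-5)*sin(40deg)
= -2*0.7660 - (-5)*0.6428
= 1.68
v'_2 = -2*sin(40deg) + (-5)*cos(40deg)
= -2*0.6428 + (-5)*0.7660
= -5.12
v' = 1.68*e1 - 5.12*e2


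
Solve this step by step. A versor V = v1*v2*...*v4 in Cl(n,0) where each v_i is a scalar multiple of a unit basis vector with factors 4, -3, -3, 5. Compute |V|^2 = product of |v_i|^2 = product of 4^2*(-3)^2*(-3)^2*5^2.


Each vector v_i has |v_i|^2 = s_i^2
Squared scales: 4^2 = 16, (-3)^2 = 9, (-3)^2 = 9, 5^2 = 25
|V|^2 = 16 * 9 * 9 * 25
= 32400


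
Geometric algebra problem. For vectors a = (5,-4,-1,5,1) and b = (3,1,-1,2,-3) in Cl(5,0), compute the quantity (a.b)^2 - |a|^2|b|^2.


a . b = 5*3 + (-4)*1 + (-1)*(-1) + 5*2 + 1*(-3)
= 15 + (-4) + 1 + 10 + (-3) = 19
|a|^2 = 5^2 + (-4)^2 + (-1)^2 + 5^2 + 1^2 = 68
|b|^2 = 3^2 + 1^2 + (-1)^2 + 2^2 + (-3)^2 = 24
(a.b)^2 = 19^2 = 361
|a|^2 * |b|^2 = 68 * 24 = 1632
Result = 361 - 1632 = -1271


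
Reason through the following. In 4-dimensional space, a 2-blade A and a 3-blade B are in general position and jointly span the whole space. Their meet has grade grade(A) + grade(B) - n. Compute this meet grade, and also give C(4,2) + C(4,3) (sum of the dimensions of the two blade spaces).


Meet grade = grade(A) + grade(B) - n
= 2 + 3 - 4 = 1
C(4,2) = 6
C(4,3) = 4
dim_A + dim_B = 6 + 4 = 10


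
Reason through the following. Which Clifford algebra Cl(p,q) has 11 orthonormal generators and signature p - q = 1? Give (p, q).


We need p + q = 11 and p - q = 1.
Adding: 2p = 11 + 1 = 12, so p = 6.
Then q = 11 - 6 = 5.
(p, q) = (6, 5)


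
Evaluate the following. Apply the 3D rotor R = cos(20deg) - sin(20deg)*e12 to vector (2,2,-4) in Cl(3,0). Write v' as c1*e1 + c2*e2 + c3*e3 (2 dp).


Rotor R = cos(20deg) - sin(20deg)*e12
Rotation angle theta = 2 * 20 = 40 degrees in the e12 plane (e1 -> e2).
The component perpendicular to the plane (e3) is invariant: v'_3 = v3 = -4.00
cos(40deg) = 0.7660, sin(40deg) = 0.6428
v'_1 = v1*cos(theta) - v2*sin(theta) = 2*0.7660 - 2*0.6428 = 0.25
v'_2 = v1*sin(theta) + v2*cos(theta) = 2*0.6428 + 2*0.7660 = 2.82
v' = 0.25*e1 + 2.82*e2 - 4.00*e3


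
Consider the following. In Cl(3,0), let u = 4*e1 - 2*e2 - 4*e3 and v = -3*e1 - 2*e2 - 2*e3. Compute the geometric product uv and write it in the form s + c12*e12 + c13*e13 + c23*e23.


In Cl(3,0): e_i^2 = 1, e_ie_j = -e_je_i for i != j.
Scalar part = u . v = 4*(-3) + (-2)*(-2) + (-4)*(-2)
= -12 + 4 + 8 = 0
e12 coeff = 4*(-2) - (-2)*(-3) = -8 - 6 = -14
e13 coeff = 4*(-2) - (-4)*(-3) = -8 - 12 = -20
e23 coeff = (-2)*(-2) - (-4)*(-2) = 4 - 8 = -4
uv = 0 - 14*e12 - 20*e13 - 4*e23


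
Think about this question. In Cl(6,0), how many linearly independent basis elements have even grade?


Even subalgebra dimension = 2^(n-1)
n = 6 + 0 = 6
2^(6 - 1) = 2^5 = 32
Verification: sum of C(6,k) for even k = 1 + 15 + 15 + 1 = 32
Result = 32
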